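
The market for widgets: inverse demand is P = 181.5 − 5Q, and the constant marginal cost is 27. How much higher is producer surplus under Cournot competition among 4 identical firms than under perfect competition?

PS rises by 763.848

Perfect competition: P = MC = 27, so 181.5 − 5Q = 27 and Q = 30.9.
PS = (27 − 27)·30.9 = 0.
With 4 symmetric Cournot firms, each firm's FOC gives 181.5 − 25q = 27, so q = 6.18, Q = 4·6.18 = 24.72, and P = 57.9.
PS = (57.9 − 27)·24.72 = 763.848.
Change in producer surplus: 763.848 − 0 = 763.848.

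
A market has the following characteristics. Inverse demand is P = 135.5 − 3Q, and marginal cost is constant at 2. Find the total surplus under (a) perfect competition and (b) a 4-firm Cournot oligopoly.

Competitive firms price at marginal cost: P = 2, giving Q = 44.5.
CS = ½·(135.5 − 2)·44.5 = 2970.375; PS = (2 − 2)·44.5 = 0; TS = 2970.375.
Cournot with 4 identical firms: the symmetric best-response condition is 135.5 − 15q = 2. Each firm produces q = 8.9, total output Q = 35.6, price P = 28.7.
CS = ½·(135.5 − 28.7)·35.6 = 1901.04; PS = (28.7 − 2)·35.6 = 950.52; TS = 2851.56.

Competition: TS = 2970.375; Cournot: TS = 2851.56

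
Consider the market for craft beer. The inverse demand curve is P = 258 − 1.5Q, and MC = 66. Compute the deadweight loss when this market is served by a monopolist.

Competitive firms price at marginal cost: P = 66, giving Q = 128.
A monopolist chooses Q where MR = MC. MR = 258 − 3Q; setting this equal to 66 gives Q = 64 and P = 162.
DWL is the triangle between Q = 64 and Q = 128: ½·(128 − 64)·(162 − 66) = 3072.

DWL = 3072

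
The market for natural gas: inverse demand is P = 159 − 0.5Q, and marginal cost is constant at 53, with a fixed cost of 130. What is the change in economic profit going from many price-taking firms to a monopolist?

Competitive firms price at marginal cost: P = 53, giving Q = 212.
Profit = (53 − 53)·212 − 130 = −130.
Monopoly sets MR = MC: 159 − Q = 53 ⇒ Q = 106, P = 159 − 0.5·106 = 106.
Profit = (106 − 53)·106 − 130 = 5488.
Change in economic profit: 5488 − −130 = 5618.

Economic profit rises by 5618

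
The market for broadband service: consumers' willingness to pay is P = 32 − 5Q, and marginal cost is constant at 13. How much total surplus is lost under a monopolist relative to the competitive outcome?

DWL = 9.025

Competitive firms price at marginal cost: P = 13, giving Q = 3.8.
A monopolist chooses Q where MR = MC. MR = 32 − 10Q; setting this equal to 13 gives Q = 1.9 and P = 22.5.
DWL is the triangle between Q = 1.9 and Q = 3.8: ½·(3.8 − 1.9)·(22.5 − 13) = 9.025.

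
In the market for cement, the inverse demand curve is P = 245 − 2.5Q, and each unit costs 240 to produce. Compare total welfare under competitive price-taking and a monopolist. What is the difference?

Under competition P = MC = 240, so Q = (245 − 240)/2.5 = 2.
CS = ½·(245 − 240)·2 = 5; PS = (240 − 240)·2 = 0; TS = 5.
Monopoly sets MR = MC: 245 − 5Q = 240 ⇒ Q = 1, P = 245 − 2.5·1 = 242.5.
CS = ½·(245 − 242.5)·1 = 1.25; PS = (242.5 − 240)·1 = 2.5; TS = 3.75.
Change in total welfare: 3.75 − 5 = −1.25.

Total welfare falls by 1.25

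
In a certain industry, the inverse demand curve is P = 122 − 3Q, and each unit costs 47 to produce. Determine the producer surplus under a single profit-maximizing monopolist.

Monopoly sets MR = MC: 122 − 6Q = 47 ⇒ Q = 12.5, P = 122 − 3·12.5 = 84.5.
PS = (84.5 − 47)·12.5 = 468.75.

PS = 468.75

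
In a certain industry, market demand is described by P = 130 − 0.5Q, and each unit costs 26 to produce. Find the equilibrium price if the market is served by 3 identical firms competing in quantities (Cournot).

P = 52

With 3 symmetric Cournot firms, each firm's FOC gives 130 − 2q = 26, so q = 52, Q = 3·52 = 156, and P = 52.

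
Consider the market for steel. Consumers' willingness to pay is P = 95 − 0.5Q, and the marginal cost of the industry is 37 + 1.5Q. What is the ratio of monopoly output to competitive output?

Q_m/Q_c = 0.8

A monopolist chooses Q where MR = MC. MR = 95 − Q; setting this equal to 37 + 1.5Q gives Q = 23.2 and P = 83.4.
Under competition P = MC: 95 − 0.5Q = 37 + 1.5Q ⇒ Q = 29, P = 80.5.
Ratio Q_m/Q_c = 23.2/29 = 0.8.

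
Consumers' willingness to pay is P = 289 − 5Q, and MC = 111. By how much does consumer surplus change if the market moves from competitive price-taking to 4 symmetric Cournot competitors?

CS falls by 1140.624

Perfect competition: P = MC = 111, so 289 − 5Q = 111 and Q = 35.6.
CS = ½·(289 − 111)·35.6 = 3168.4.
With 4 symmetric Cournot firms, each firm's FOC gives 289 − 25q = 111, so q = 7.12, Q = 4·7.12 = 28.48, and P = 146.6.
CS = ½·(289 − 146.6)·28.48 = 2027.776.
Change in consumer surplus: 2027.776 − 3168.4 = −1140.624.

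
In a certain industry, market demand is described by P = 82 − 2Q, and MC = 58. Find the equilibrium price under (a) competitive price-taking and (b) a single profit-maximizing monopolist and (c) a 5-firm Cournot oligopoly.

Competition: P = 58; Monopoly: P = 70; Cournot: P = 62

Competitive firms price at marginal cost: P = 58, giving Q = 12.
The monopolist equates marginal revenue to marginal cost: 82 − 4Q = 58, so Q = 6. From demand, P = 70.
In a 5-firm Cournot equilibrium, symmetry and the first-order condition give q = (82 − 58)/(12) = 2. So Q = 10 and P = 62.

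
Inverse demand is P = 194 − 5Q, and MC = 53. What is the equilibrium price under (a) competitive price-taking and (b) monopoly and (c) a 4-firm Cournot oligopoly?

Under competition P = MC = 53, so Q = (194 − 53)/5 = 28.2.
The monopolist equates marginal revenue to marginal cost: 194 − 10Q = 53, so Q = 14.1. From demand, P = 123.5.
With 4 symmetric Cournot firms, each firm's FOC gives 194 − 25q = 53, so q = 5.64, Q = 4·5.64 = 22.56, and P = 81.2.

Competition: P = 53; Monopoly: P = 123.5; Cournot: P = 81.2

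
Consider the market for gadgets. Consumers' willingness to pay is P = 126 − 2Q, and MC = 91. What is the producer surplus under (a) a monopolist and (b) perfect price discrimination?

Monopoly sets MR = MC: 126 − 4Q = 91 ⇒ Q = 8.75, P = 126 − 2·8.75 = 108.5.
PS = (108.5 − 91)·8.75 = 153.125.
A perfectly discriminating monopolist sells every unit with P(Q) ≥ MC(Q), so output equals the competitive quantity Q = 17.5. Each buyer pays their reservation price, so CS = 0 and the firm captures all surplus.
PS = ½·(126 − 91)·17.5 = 306.25.

Monopoly: PS = 153.125; Perfect PD: PS = 306.25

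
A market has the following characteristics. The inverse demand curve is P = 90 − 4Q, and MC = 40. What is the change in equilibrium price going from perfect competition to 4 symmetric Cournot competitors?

Equilibrium price rises by 10

Perfect competition: P = MC = 40, so 90 − 4Q = 40 and Q = 12.5.
In a 4-firm Cournot equilibrium, symmetry and the first-order condition give q = (90 − 40)/(20) = 2.5. So Q = 10 and P = 50.
Change in equilibrium price: 50 − 40 = 10.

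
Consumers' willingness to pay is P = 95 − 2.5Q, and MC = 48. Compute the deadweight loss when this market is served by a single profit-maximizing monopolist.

DWL = 110.45

Under competition P = MC = 48, so Q = (95 − 48)/2.5 = 18.8.
Monopoly sets MR = MC: 95 − 5Q = 48 ⇒ Q = 9.4, P = 95 − 2.5·9.4 = 71.5.
DWL is the triangle between Q = 9.4 and Q = 18.8: ½·(18.8 − 9.4)·(71.5 − 48) = 110.45.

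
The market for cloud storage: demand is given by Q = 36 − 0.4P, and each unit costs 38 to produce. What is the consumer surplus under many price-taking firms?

CS = 540.8

Inverting demand: P = 90 − 2.5Q.
Competitive firms price at marginal cost: P = 38, giving Q = 20.8.
CS = ½·(90 − 38)·20.8 = 540.8.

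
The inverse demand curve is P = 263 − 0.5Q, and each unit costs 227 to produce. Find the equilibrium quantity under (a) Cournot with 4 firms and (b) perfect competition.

In a 4-firm Cournot equilibrium, symmetry and the first-order condition give q = (263 − 227)/(2.5) = 14.4. So Q = 57.6 and P = 234.2.
Perfect competition: P = MC = 227, so 263 − 0.5Q = 227 and Q = 72.

Cournot: Q = 57.6; Competition: Q = 72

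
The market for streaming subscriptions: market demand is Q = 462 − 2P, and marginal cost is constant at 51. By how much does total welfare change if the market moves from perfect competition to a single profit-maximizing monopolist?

Inverting demand: P = 231 − 0.5Q.
Under competition P = MC = 51, so Q = (231 − 51)/0.5 = 360.
CS = ½·(231 − 51)·360 = 32400; PS = (51 − 51)·360 = 0; TS = 32400.
A monopolist chooses Q where MR = MC. MR = 231 − Q; setting this equal to 51 gives Q = 180 and P = 141.
CS = ½·(231 − 141)·180 = 8100; PS = (141 − 51)·180 = 16200; TS = 24300.
Change in total welfare: 24300 − 32400 = −8100.

Total welfare falls by 8100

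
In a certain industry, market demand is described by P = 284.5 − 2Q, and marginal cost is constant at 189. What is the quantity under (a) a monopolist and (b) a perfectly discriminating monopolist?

The monopolist equates marginal revenue to marginal cost: 284.5 − 4Q = 189, so Q = 23.875. From demand, P = 236.75.
A perfectly discriminating monopolist sells every unit with P(Q) ≥ MC(Q), so output equals the competitive quantity Q = 47.75. Each buyer pays their reservation price, so CS = 0 and the firm captures all surplus.

Monopoly: Q = 23.875; Perfect PD: Q = 47.75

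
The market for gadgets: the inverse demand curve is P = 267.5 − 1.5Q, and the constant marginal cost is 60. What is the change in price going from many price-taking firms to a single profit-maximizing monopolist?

P rises by 103.75

Perfect competition: P = MC = 60, so 267.5 − 1.5Q = 60 and Q = 415/3.
The monopolist equates marginal revenue to marginal cost: 267.5 − 3Q = 60, so Q = 415/6. From demand, P = 163.75.
Change in price: 163.75 − 60 = 103.75.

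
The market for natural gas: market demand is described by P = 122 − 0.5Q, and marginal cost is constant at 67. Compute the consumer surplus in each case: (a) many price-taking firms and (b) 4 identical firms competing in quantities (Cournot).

Competition: CS = 3025; Cournot: CS = 1936

Competitive firms price at marginal cost: P = 67, giving Q = 110.
CS = ½·(122 − 67)·110 = 3025.
Cournot with 4 identical firms: the symmetric best-response condition is 122 − 2.5q = 67. Each firm produces q = 22, total output Q = 88, price P = 78.
CS = ½·(122 − 78)·88 = 1936.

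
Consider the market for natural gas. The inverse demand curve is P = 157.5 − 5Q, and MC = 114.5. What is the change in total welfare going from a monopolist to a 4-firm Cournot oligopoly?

Monopoly sets MR = MC: 157.5 − 10Q = 114.5 ⇒ Q = 4.3, P = 157.5 − 5·4.3 = 136.
CS = ½·(157.5 − 136)·4.3 = 46.225; PS = (136 − 114.5)·4.3 = 92.45; TS = 138.675.
With 4 symmetric Cournot firms, each firm's FOC gives 157.5 − 25q = 114.5, so q = 1.72, Q = 4·1.72 = 6.88, and P = 123.1.
CS = ½·(157.5 − 123.1)·6.88 = 118.336; PS = (123.1 − 114.5)·6.88 = 59.168; TS = 177.504.
Change in total welfare: 177.504 − 138.675 = 38.829.

Total welfare rises by 38.829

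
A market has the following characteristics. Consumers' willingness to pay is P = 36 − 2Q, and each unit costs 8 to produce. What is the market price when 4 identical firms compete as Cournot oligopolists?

Cournot with 4 identical firms: the symmetric best-response condition is 36 − 10q = 8. Each firm produces q = 2.8, total output Q = 11.2, price P = 13.6.

P = 13.6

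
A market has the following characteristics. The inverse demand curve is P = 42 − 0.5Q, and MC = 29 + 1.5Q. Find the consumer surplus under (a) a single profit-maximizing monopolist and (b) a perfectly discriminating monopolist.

Monopoly: CS = 6.76; Perfect PD: CS = 0

Monopoly sets MR = MC: 42 − Q = 29 + 1.5Q ⇒ Q = 5.2, P = 42 − 0.5·5.2 = 39.4.
CS = ½·(42 − 39.4)·5.2 = 6.76.
A perfectly discriminating monopolist sells every unit with P(Q) ≥ MC(Q), so output equals the competitive quantity Q = 6.5. Each buyer pays their reservation price, so CS = 0 and the firm captures all surplus.
CS = 0.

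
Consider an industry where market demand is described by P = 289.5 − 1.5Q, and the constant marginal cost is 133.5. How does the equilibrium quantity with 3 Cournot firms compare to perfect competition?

In a 3-firm Cournot equilibrium, symmetry and the first-order condition give q = (289.5 − 133.5)/(6) = 26. So Q = 78 and P = 172.5.
Competitive firms price at marginal cost: P = 133.5, giving Q = 104.

Cournot: Q = 78; Competition: Q = 104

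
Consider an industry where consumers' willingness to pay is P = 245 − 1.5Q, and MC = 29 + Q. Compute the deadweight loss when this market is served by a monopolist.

DWL = 1312.2

Under competition P = MC: 245 − 1.5Q = 29 + Q ⇒ Q = 86.4, P = 115.4.
A monopolist chooses Q where MR = MC. MR = 245 − 3Q; setting this equal to 29 + Q gives Q = 54 and P = 164.
CS = ½·(245 − 115.4)·86.4 = 5598.72; PS = (115.4·86.4 − 29·86.4 − ½·1·86.4²) = 3732.48; TS = 9331.2.
CS = ½·(245 − 164)·54 = 2187; PS = (164·54 − 29·54 − ½·1·54²) = 5832; TS = 8019.
DWL = 9331.2 − 8019 = 1312.2.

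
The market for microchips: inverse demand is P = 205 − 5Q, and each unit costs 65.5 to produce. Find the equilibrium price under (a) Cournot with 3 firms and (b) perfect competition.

In a 3-firm Cournot equilibrium, symmetry and the first-order condition give q = (205 − 65.5)/(20) = 6.975. So Q = 20.925 and P = 100.375.
Competitive firms price at marginal cost: P = 65.5, giving Q = 27.9.

Cournot: P = 100.375; Competition: P = 65.5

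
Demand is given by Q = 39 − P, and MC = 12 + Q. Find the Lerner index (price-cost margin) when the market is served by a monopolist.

Lerner index = 0.3

Inverting demand: P = 39 − Q.
Monopoly sets MR = MC: 39 − 2Q = 12 + Q ⇒ Q = 9, P = 39 − 9 = 30.
Lerner index = (P − MC)/P = (30 − 21)/30 = 0.3.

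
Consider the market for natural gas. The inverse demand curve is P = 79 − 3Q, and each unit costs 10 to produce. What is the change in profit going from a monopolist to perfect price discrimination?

Monopoly sets MR = MC: 79 − 6Q = 10 ⇒ Q = 11.5, P = 79 − 3·11.5 = 44.5.
Profit = (44.5 − 10)·11.5 = 396.75.
A perfectly discriminating monopolist sells every unit with P(Q) ≥ MC(Q), so output equals the competitive quantity Q = 23. Each buyer pays their reservation price, so CS = 0 and the firm captures all surplus.
PS equals the full surplus area, 793.5. Profit = 793.5 = 793.5.
Change in profit: 793.5 − 396.75 = 396.75.

π rises by 396.75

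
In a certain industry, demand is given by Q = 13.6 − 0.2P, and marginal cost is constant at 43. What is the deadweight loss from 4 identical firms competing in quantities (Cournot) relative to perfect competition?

DWL = 2.5

Inverting demand: P = 68 − 5Q.
Perfect competition: P = MC = 43, so 68 − 5Q = 43 and Q = 5.
In a 4-firm Cournot equilibrium, symmetry and the first-order condition give q = (68 − 43)/(25) = 1. So Q = 4 and P = 48.
DWL is the triangle between Q = 4 and Q = 5: ½·(5 − 4)·(48 − 43) = 2.5.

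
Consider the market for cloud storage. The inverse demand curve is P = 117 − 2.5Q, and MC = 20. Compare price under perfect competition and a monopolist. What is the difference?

Under competition P = MC = 20, so Q = (117 − 20)/2.5 = 38.8.
The monopolist equates marginal revenue to marginal cost: 117 − 5Q = 20, so Q = 19.4. From demand, P = 68.5.
Change in price: 68.5 − 20 = 48.5.

P rises by 48.5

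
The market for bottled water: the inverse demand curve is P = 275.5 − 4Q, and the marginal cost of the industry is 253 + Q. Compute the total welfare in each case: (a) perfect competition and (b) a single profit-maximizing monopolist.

Competition: TS = 50.625; Monopoly: TS = 40.625

Competitive equilibrium sets price equal to marginal cost: 275.5 − 4Q = 253 + Q, so Q = 4.5 and P = 257.5.
CS = ½·(275.5 − 257.5)·4.5 = 40.5; PS = (257.5·4.5 − 253·4.5 − ½·1·4.5²) = 10.125; TS = 50.625.
A monopolist chooses Q where MR = MC. MR = 275.5 − 8Q; setting this equal to 253 + Q gives Q = 2.5 and P = 265.5.
CS = ½·(275.5 − 265.5)·2.5 = 12.5; PS = (265.5·2.5 − 253·2.5 − ½·1·2.5²) = 28.125; TS = 40.625.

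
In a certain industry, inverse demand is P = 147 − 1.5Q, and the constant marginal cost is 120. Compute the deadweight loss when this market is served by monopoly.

DWL = 60.75

Perfect competition: P = MC = 120, so 147 − 1.5Q = 120 and Q = 18.
The monopolist equates marginal revenue to marginal cost: 147 − 3Q = 120, so Q = 9. From demand, P = 133.5.
DWL is the triangle between Q = 9 and Q = 18: ½·(18 − 9)·(133.5 − 120) = 60.75.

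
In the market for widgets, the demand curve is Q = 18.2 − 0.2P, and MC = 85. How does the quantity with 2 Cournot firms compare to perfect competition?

Inverting demand: P = 91 − 5Q.
With 2 symmetric Cournot firms, each firm's FOC gives 91 − 15q = 85, so q = 0.4, Q = 2·0.4 = 0.8, and P = 87.
Perfect competition: P = MC = 85, so 91 − 5Q = 85 and Q = 1.2.

Cournot: Q = 0.8; Competition: Q = 1.2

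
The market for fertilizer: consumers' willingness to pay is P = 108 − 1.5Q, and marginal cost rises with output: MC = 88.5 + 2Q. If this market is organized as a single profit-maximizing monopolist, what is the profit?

A monopolist chooses Q where MR = MC. MR = 108 − 3Q; setting this equal to 88.5 + 2Q gives Q = 3.9 and P = 102.15.
Profit = 102.15·3.9 − (88.5·3.9 + ½·2·3.9²) = 38.025.

Profit = 38.025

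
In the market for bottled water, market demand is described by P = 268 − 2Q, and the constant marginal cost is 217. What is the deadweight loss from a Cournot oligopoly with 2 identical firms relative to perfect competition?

DWL = 72.25

Perfect competition: P = MC = 217, so 268 − 2Q = 217 and Q = 25.5.
In a 2-firm Cournot equilibrium, symmetry and the first-order condition give q = (268 − 217)/(6) = 8.5. So Q = 17 and P = 234.
DWL is the triangle between Q = 17 and Q = 25.5: ½·(25.5 − 17)·(234 − 217) = 72.25.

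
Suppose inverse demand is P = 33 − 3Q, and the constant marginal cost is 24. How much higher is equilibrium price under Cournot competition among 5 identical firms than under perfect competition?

P rises by 1.5

Perfect competition: P = MC = 24, so 33 − 3Q = 24 and Q = 3.
With 5 symmetric Cournot firms, each firm's FOC gives 33 − 18q = 24, so q = 0.5, Q = 5·0.5 = 2.5, and P = 25.5.
Change in equilibrium price: 25.5 − 24 = 1.5.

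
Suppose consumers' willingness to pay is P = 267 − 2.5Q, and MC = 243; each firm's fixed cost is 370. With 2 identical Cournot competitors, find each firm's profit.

Cournot with 2 identical firms: the symmetric best-response condition is 267 − 7.5q = 243. Each firm produces q = 3.2, total output Q = 6.4, price P = 251.
Each firm's profit = (251 − 243)·3.2 − 370 = −344.4.

π_i = −344.4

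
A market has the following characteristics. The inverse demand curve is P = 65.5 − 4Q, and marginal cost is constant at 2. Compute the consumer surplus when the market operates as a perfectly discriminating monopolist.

CS = 0

With perfect price discrimination, output is the efficient level Q = 15.875 (where demand meets MC), but every buyer pays their willingness to pay: CS = 0 and PS = total surplus.
CS = 0.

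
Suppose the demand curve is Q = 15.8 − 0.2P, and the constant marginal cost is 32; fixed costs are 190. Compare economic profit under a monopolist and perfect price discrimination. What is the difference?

Inverting demand: P = 79 − 5Q.
A monopolist chooses Q where MR = MC. MR = 79 − 10Q; setting this equal to 32 gives Q = 4.7 and P = 55.5.
Profit = (55.5 − 32)·4.7 − 190 = −79.55.
With perfect price discrimination, output is the efficient level Q = 9.4 (where demand meets MC), but every buyer pays their willingness to pay: CS = 0 and PS = total surplus.
PS equals the full surplus area, 220.9. Profit = 220.9 − 190 = 30.9.
Change in economic profit: 30.9 − −79.55 = 110.45.

π rises by 110.45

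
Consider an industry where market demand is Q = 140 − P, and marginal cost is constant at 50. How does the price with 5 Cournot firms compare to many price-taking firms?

Cournot: P = 65; Competition: P = 50

Inverting demand: P = 140 − Q.
With 5 symmetric Cournot firms, each firm's FOC gives 140 − 6q = 50, so q = 15, Q = 5·15 = 75, and P = 65.
Under competition P = MC = 50, so Q = (140 − 50)/1 = 90.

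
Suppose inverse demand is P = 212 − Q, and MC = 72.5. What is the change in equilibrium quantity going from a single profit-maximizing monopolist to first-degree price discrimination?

Equilibrium quantity rises by 69.75

Monopoly sets MR = MC: 212 − 2Q = 72.5 ⇒ Q = 69.75, P = 212 − 69.75 = 142.25.
A perfectly discriminating monopolist sells every unit with P(Q) ≥ MC(Q), so output equals the competitive quantity Q = 139.5. Each buyer pays their reservation price, so CS = 0 and the firm captures all surplus.
Change in equilibrium quantity: 139.5 − 69.75 = 69.75.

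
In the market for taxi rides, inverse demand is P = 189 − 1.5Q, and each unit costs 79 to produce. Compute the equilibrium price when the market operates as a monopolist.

P = 134

Monopoly sets MR = MC: 189 − 3Q = 79 ⇒ Q = 110/3, P = 189 − 1.5·110/3 = 134.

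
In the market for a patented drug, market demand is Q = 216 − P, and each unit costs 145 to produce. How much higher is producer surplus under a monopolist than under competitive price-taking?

Inverting demand: P = 216 − Q.
Perfect competition: P = MC = 145, so 216 − Q = 145 and Q = 71.
PS = (145 − 145)·71 = 0.
Monopoly sets MR = MC: 216 − 2Q = 145 ⇒ Q = 35.5, P = 216 − 35.5 = 180.5.
PS = (180.5 − 145)·35.5 = 1260.25.
Change in producer surplus: 1260.25 − 0 = 1260.25.

Producer surplus rises by 1260.25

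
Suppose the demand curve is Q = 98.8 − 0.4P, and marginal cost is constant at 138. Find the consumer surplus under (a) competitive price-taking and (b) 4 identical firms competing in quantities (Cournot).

Competition: CS = 2376.2; Cournot: CS = 1520.768

Inverting demand: P = 247 − 2.5Q.
Competitive firms price at marginal cost: P = 138, giving Q = 43.6.
CS = ½·(247 − 138)·43.6 = 2376.2.
With 4 symmetric Cournot firms, each firm's FOC gives 247 − 12.5q = 138, so q = 8.72, Q = 4·8.72 = 34.88, and P = 159.8.
CS = ½·(247 − 159.8)·34.88 = 1520.768.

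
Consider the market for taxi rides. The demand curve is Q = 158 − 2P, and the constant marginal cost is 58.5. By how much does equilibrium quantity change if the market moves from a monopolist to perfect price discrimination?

Equilibrium quantity rises by 20.5

Inverting demand: P = 79 − 0.5Q.
The monopolist equates marginal revenue to marginal cost: 79 − Q = 58.5, so Q = 20.5. From demand, P = 68.75.
Under first-degree price discrimination the firm charges each unit its demand price and produces up to where P = MC, i.e. Q = 41. Consumer surplus is zero; producer surplus equals total surplus.
Change in equilibrium quantity: 41 − 20.5 = 20.5.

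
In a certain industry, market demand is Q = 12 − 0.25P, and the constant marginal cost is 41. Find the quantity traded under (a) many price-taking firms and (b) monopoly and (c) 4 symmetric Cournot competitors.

Competition: Q = 1.75; Monopoly: Q = 0.875; Cournot: Q = 1.4

Inverting demand: P = 48 − 4Q.
Perfect competition: P = MC = 41, so 48 − 4Q = 41 and Q = 1.75.
Monopoly sets MR = MC: 48 − 8Q = 41 ⇒ Q = 0.875, P = 48 − 4·0.875 = 44.5.
In a 4-firm Cournot equilibrium, symmetry and the first-order condition give q = (48 − 41)/(20) = 0.35. So Q = 1.4 and P = 42.4.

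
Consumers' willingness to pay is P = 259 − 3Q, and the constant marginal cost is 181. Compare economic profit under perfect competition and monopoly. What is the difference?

Under competition P = MC = 181, so Q = (259 − 181)/3 = 26.
Profit = (181 − 181)·26 = 0.
Monopoly sets MR = MC: 259 − 6Q = 181 ⇒ Q = 13, P = 259 − 3·13 = 220.
Profit = (220 − 181)·13 = 507.
Change in economic profit: 507 − 0 = 507.

Economic profit rises by 507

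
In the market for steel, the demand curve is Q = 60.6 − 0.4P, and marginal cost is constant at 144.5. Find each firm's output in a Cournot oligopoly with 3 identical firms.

Inverting demand: P = 151.5 − 2.5Q.
In a 3-firm Cournot equilibrium, symmetry and the first-order condition give q = (151.5 − 144.5)/(10) = 0.7. So Q = 2.1 and P = 146.25.

q_i = 0.7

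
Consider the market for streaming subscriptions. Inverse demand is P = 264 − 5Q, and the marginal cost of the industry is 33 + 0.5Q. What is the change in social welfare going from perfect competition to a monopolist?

TS falls by 1100

Under competition P = MC: 264 − 5Q = 33 + 0.5Q ⇒ Q = 42, P = 54.
CS = ½·(264 − 54)·42 = 4410; PS = (54·42 − 33·42 − ½·0.5·42²) = 441; TS = 4851.
A monopolist chooses Q where MR = MC. MR = 264 − 10Q; setting this equal to 33 + 0.5Q gives Q = 22 and P = 154.
CS = ½·(264 − 154)·22 = 1210; PS = (154·22 − 33·22 − ½·0.5·22²) = 2541; TS = 3751.
Change in social welfare: 3751 − 4851 = −1100.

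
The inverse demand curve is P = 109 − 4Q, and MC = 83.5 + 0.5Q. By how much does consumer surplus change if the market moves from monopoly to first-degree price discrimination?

Consumer surplus falls by 18

The monopolist equates marginal revenue to marginal cost: 109 − 8Q = 83.5 + 0.5Q, so Q = 3. From demand, P = 97.
CS = ½·(109 − 97)·3 = 18.
With perfect price discrimination, output is the efficient level Q = 17/3 (where demand meets MC), but every buyer pays their willingness to pay: CS = 0 and PS = total surplus.
CS = 0.
Change in consumer surplus: 0 − 18 = −18.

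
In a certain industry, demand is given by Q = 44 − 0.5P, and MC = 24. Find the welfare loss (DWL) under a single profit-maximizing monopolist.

DWL = 256

Inverting demand: P = 88 − 2Q.
Perfect competition: P = MC = 24, so 88 − 2Q = 24 and Q = 32.
Monopoly sets MR = MC: 88 − 4Q = 24 ⇒ Q = 16, P = 88 − 2·16 = 56.
DWL is the triangle between Q = 16 and Q = 32: ½·(32 − 16)·(56 − 24) = 256.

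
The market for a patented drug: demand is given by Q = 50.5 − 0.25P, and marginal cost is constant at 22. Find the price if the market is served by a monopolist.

Inverting demand: P = 202 − 4Q.
The monopolist equates marginal revenue to marginal cost: 202 − 8Q = 22, so Q = 22.5. From demand, P = 112.

P = 112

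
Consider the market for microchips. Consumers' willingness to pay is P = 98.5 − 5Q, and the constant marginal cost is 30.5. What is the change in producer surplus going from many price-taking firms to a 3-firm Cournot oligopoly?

Producer surplus rises by 173.4

Competitive firms price at marginal cost: P = 30.5, giving Q = 13.6.
PS = (30.5 − 30.5)·13.6 = 0.
Cournot with 3 identical firms: the symmetric best-response condition is 98.5 − 20q = 30.5. Each firm produces q = 3.4, total output Q = 10.2, price P = 47.5.
PS = (47.5 − 30.5)·10.2 = 173.4.
Change in producer surplus: 173.4 − 0 = 173.4.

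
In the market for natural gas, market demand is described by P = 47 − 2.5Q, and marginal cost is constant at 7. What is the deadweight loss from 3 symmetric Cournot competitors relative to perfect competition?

DWL = 20

Perfect competition: P = MC = 7, so 47 − 2.5Q = 7 and Q = 16.
With 3 symmetric Cournot firms, each firm's FOC gives 47 − 10q = 7, so q = 4, Q = 3·4 = 12, and P = 17.
DWL is the triangle between Q = 12 and Q = 16: ½·(16 − 12)·(17 − 7) = 20.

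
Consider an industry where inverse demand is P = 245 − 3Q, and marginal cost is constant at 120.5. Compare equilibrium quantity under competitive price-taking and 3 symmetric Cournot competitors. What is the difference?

Equilibrium quantity falls by 10.375

Perfect competition: P = MC = 120.5, so 245 − 3Q = 120.5 and Q = 41.5.
Cournot with 3 identical firms: the symmetric best-response condition is 245 − 12q = 120.5. Each firm produces q = 10.375, total output Q = 31.125, price P = 151.625.
Change in equilibrium quantity: 31.125 − 41.5 = −10.375.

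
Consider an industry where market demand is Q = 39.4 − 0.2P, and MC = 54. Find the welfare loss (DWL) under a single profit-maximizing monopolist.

DWL = 511.225

Inverting demand: P = 197 − 5Q.
Under competition P = MC = 54, so Q = (197 − 54)/5 = 28.6.
The monopolist equates marginal revenue to marginal cost: 197 − 10Q = 54, so Q = 14.3. From demand, P = 125.5.
DWL is the triangle between Q = 14.3 and Q = 28.6: ½·(28.6 − 14.3)·(125.5 − 54) = 511.225.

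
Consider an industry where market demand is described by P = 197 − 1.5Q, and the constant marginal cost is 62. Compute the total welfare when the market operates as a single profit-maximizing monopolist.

TS = 4556.25

The monopolist equates marginal revenue to marginal cost: 197 − 3Q = 62, so Q = 45. From demand, P = 129.5.
CS = ½·(197 − 129.5)·45 = 1518.75; PS = (129.5 − 62)·45 = 3037.5; TS = 4556.25.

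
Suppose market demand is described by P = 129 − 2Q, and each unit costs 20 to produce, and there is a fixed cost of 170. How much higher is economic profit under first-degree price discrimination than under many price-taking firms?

Perfect competition: P = MC = 20, so 129 − 2Q = 20 and Q = 54.5.
Profit = (20 − 20)·54.5 − 170 = −170.
With perfect price discrimination, output is the efficient level Q = 54.5 (where demand meets MC), but every buyer pays their willingness to pay: CS = 0 and PS = total surplus.
PS equals the full surplus area, 2970.25. Profit = 2970.25 − 170 = 2800.25.
Change in economic profit: 2800.25 − −170 = 2970.25.

Economic profit rises by 2970.25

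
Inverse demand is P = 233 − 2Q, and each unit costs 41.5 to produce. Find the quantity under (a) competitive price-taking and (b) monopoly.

Competition: Q = 95.75; Monopoly: Q = 47.875

Under competition P = MC = 41.5, so Q = (233 − 41.5)/2 = 95.75.
Monopoly sets MR = MC: 233 − 4Q = 41.5 ⇒ Q = 47.875, P = 233 − 2·47.875 = 137.25.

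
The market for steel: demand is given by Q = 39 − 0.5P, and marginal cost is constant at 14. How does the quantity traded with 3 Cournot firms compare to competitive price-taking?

Cournot: Q = 24; Competition: Q = 32

Inverting demand: P = 78 − 2Q.
Cournot with 3 identical firms: the symmetric best-response condition is 78 − 8q = 14. Each firm produces q = 8, total output Q = 24, price P = 30.
Under competition P = MC = 14, so Q = (78 − 14)/2 = 32.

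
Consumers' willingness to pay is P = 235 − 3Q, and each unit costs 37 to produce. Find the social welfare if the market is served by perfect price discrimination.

With perfect price discrimination, output is the efficient level Q = 66 (where demand meets MC), but every buyer pays their willingness to pay: CS = 0 and PS = total surplus.
TS = 6534 (equal to competitive TS).

TS = 6534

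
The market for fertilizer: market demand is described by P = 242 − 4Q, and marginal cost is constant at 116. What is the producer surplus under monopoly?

PS = 992.25

A monopolist chooses Q where MR = MC. MR = 242 − 8Q; setting this equal to 116 gives Q = 15.75 and P = 179.
PS = (179 − 116)·15.75 = 992.25.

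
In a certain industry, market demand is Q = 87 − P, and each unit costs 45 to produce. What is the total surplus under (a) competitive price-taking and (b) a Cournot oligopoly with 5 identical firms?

Competition: TS = 882; Cournot: TS = 857.5

Inverting demand: P = 87 − Q.
Under competition P = MC = 45, so Q = (87 − 45)/1 = 42.
CS = ½·(87 − 45)·42 = 882; PS = (45 − 45)·42 = 0; TS = 882.
Cournot with 5 identical firms: the symmetric best-response condition is 87 − 6q = 45. Each firm produces q = 7, total output Q = 35, price P = 52.
CS = ½·(87 − 52)·35 = 612.5; PS = (52 − 45)·35 = 245; TS = 857.5.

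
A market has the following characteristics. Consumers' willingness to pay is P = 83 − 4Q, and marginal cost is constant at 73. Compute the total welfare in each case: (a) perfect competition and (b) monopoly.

Competition: TS = 12.5; Monopoly: TS = 9.375

Under competition P = MC = 73, so Q = (83 − 73)/4 = 2.5.
CS = ½·(83 − 73)·2.5 = 12.5; PS = (73 − 73)·2.5 = 0; TS = 12.5.
The monopolist equates marginal revenue to marginal cost: 83 − 8Q = 73, so Q = 1.25. From demand, P = 78.
CS = ½·(83 − 78)·1.25 = 3.125; PS = (78 − 73)·1.25 = 6.25; TS = 9.375.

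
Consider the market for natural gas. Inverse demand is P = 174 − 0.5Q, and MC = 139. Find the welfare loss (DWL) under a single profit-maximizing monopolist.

DWL = 306.25

Perfect competition: P = MC = 139, so 174 − 0.5Q = 139 and Q = 70.
Monopoly sets MR = MC: 174 − Q = 139 ⇒ Q = 35, P = 174 − 0.5·35 = 156.5.
DWL is the triangle between Q = 35 and Q = 70: ½·(70 − 35)·(156.5 − 139) = 306.25.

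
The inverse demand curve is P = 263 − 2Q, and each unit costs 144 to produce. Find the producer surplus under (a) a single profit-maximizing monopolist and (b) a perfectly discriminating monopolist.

Monopoly: PS = 1770.125; Perfect PD: PS = 3540.25

Monopoly sets MR = MC: 263 − 4Q = 144 ⇒ Q = 29.75, P = 263 − 2·29.75 = 203.5.
PS = (203.5 − 144)·29.75 = 1770.125.
Under first-degree price discrimination the firm charges each unit its demand price and produces up to where P = MC, i.e. Q = 59.5. Consumer surplus is zero; producer surplus equals total surplus.
PS = ½·(263 − 144)·59.5 = 3540.25.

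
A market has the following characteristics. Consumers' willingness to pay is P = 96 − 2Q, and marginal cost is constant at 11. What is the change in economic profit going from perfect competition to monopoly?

Under competition P = MC = 11, so Q = (96 − 11)/2 = 42.5.
Profit = (11 − 11)·42.5 = 0.
The monopolist equates marginal revenue to marginal cost: 96 − 4Q = 11, so Q = 21.25. From demand, P = 53.5.
Profit = (53.5 − 11)·21.25 = 903.125.
Change in economic profit: 903.125 − 0 = 903.125.

Economic profit rises by 903.125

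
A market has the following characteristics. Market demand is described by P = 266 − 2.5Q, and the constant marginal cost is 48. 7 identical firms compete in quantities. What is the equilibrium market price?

With 7 symmetric Cournot firms, each firm's FOC gives 266 − 20q = 48, so q = 10.9, Q = 7·10.9 = 76.3, and P = 75.25.

P = 75.25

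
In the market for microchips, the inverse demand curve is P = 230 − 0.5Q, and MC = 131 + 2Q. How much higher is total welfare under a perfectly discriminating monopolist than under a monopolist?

Monopoly sets MR = MC: 230 − Q = 131 + 2Q ⇒ Q = 33, P = 230 − 0.5·33 = 213.5.
CS = ½·(230 − 213.5)·33 = 272.25; PS = (213.5·33 − 131·33 − ½·2·33²) = 1633.5; TS = 1905.75.
With perfect price discrimination, output is the efficient level Q = 39.6 (where demand meets MC), but every buyer pays their willingness to pay: CS = 0 and PS = total surplus.
TS = 1960.2 (equal to competitive TS).
Change in total welfare: 1960.2 − 1905.75 = 54.45.

TS rises by 54.45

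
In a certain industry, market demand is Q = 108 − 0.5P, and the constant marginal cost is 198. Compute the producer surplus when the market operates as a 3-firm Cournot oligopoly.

PS = 30.375

Inverting demand: P = 216 − 2Q.
Cournot with 3 identical firms: the symmetric best-response condition is 216 − 8q = 198. Each firm produces q = 2.25, total output Q = 6.75, price P = 202.5.
PS = (202.5 − 198)·6.75 = 30.375.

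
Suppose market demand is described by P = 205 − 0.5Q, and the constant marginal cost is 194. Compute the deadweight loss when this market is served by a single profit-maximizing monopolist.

Perfect competition: P = MC = 194, so 205 − 0.5Q = 194 and Q = 22.
The monopolist equates marginal revenue to marginal cost: 205 − Q = 194, so Q = 11. From demand, P = 199.5.
DWL is the triangle between Q = 11 and Q = 22: ½·(22 − 11)·(199.5 − 194) = 30.25.

DWL = 30.25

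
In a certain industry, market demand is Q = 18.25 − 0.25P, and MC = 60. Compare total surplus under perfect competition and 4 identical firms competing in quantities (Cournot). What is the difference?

Inverting demand: P = 73 − 4Q.
Under competition P = MC = 60, so Q = (73 − 60)/4 = 3.25.
CS = ½·(73 − 60)·3.25 = 21.125; PS = (60 − 60)·3.25 = 0; TS = 21.125.
In a 4-firm Cournot equilibrium, symmetry and the first-order condition give q = (73 − 60)/(20) = 0.65. So Q = 2.6 and P = 62.6.
CS = ½·(73 − 62.6)·2.6 = 13.52; PS = (62.6 − 60)·2.6 = 6.76; TS = 20.28.
Change in total surplus: 20.28 − 21.125 = −0.845.

Total surplus falls by 0.845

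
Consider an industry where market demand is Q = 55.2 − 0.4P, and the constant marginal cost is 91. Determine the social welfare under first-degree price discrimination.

TS = 441.8

Inverting demand: P = 138 − 2.5Q.
Under first-degree price discrimination the firm charges each unit its demand price and produces up to where P = MC, i.e. Q = 18.8. Consumer surplus is zero; producer surplus equals total surplus.
TS = 441.8 (equal to competitive TS).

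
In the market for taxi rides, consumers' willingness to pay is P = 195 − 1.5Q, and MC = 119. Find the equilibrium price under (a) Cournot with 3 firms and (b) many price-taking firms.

In a 3-firm Cournot equilibrium, symmetry and the first-order condition give q = (195 − 119)/(6) = 38/3. So Q = 38 and P = 138.
Competitive firms price at marginal cost: P = 119, giving Q = 152/3.

Cournot: P = 138; Competition: P = 119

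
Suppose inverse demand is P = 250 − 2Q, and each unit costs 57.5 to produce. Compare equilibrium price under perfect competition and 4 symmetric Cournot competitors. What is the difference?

Equilibrium price rises by 38.5

Under competition P = MC = 57.5, so Q = (250 − 57.5)/2 = 96.25.
With 4 symmetric Cournot firms, each firm's FOC gives 250 − 10q = 57.5, so q = 19.25, Q = 4·19.25 = 77, and P = 96.
Change in equilibrium price: 96 − 57.5 = 38.5.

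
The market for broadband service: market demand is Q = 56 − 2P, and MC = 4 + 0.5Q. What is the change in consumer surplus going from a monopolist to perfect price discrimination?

Inverting demand: P = 28 − 0.5Q.
Monopoly sets MR = MC: 28 − Q = 4 + 0.5Q ⇒ Q = 16, P = 28 − 0.5·16 = 20.
CS = ½·(28 − 20)·16 = 64.
With perfect price discrimination, output is the efficient level Q = 24 (where demand meets MC), but every buyer pays their willingness to pay: CS = 0 and PS = total surplus.
CS = 0.
Change in consumer surplus: 0 − 64 = −64.

CS falls by 64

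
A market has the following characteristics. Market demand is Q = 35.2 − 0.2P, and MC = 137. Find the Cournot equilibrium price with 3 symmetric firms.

P = 146.75

Inverting demand: P = 176 − 5Q.
In a 3-firm Cournot equilibrium, symmetry and the first-order condition give q = (176 − 137)/(20) = 1.95. So Q = 5.85 and P = 146.75.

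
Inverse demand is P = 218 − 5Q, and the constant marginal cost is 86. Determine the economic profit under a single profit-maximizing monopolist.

The monopolist equates marginal revenue to marginal cost: 218 − 10Q = 86, so Q = 13.2. From demand, P = 152.
Profit = (152 − 86)·13.2 = 871.2.

Profit = 871.2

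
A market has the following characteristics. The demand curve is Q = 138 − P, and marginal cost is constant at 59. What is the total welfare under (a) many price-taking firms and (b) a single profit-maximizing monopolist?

Inverting demand: P = 138 − Q.
Under competition P = MC = 59, so Q = (138 − 59)/1 = 79.
CS = ½·(138 − 59)·79 = 3120.5; PS = (59 − 59)·79 = 0; TS = 3120.5.
The monopolist equates marginal revenue to marginal cost: 138 − 2Q = 59, so Q = 39.5. From demand, P = 98.5.
CS = ½·(138 − 98.5)·39.5 = 780.125; PS = (98.5 − 59)·39.5 = 1560.25; TS = 2340.375.

Competition: TS = 3120.5; Monopoly: TS = 2340.375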